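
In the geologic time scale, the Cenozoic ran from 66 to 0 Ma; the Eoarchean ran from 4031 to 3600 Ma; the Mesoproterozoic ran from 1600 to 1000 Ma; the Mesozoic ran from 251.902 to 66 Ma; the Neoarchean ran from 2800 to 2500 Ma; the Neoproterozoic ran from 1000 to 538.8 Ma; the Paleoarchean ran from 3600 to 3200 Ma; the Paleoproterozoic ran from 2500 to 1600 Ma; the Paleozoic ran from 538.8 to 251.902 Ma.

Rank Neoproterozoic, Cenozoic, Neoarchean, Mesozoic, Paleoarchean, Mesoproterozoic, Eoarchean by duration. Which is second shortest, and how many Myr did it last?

Start − end for each: Neoproterozoic 1000 − 538.8 = 461.2; Cenozoic 66 − 0 = 66; Neoarchean 2800 − 2500 = 300; Mesozoic 251.902 − 66 = 185.902; Paleoarchean 3600 − 3200 = 400; Mesoproterozoic 1600 − 1000 = 600; Eoarchean 4031 − 3600 = 431.
Ranking these from shortest: Cenozoic < Mesozoic < Neoarchean < Paleoarchean < Eoarchean < Neoproterozoic < Mesoproterozoic.
Position 2 in that ranking is Mesozoic, which lasted 185.902 Myr.

Mesozoic, 185.902 million years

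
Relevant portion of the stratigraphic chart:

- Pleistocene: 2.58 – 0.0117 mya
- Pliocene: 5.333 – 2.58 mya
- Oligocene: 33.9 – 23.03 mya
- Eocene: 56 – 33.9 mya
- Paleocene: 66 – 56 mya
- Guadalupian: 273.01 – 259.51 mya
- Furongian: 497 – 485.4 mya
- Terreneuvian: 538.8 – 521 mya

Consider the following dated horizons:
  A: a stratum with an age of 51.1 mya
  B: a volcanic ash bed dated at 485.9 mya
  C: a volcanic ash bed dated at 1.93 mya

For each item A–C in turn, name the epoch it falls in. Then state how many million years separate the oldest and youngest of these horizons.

A — Eocene; B — Furongian; C — Pleistocene; span 483.97 million years

Match each age against the start–end ranges in the excerpt: A = 51.1 Ma → Eocene (56–33.9); B = 485.9 Ma → Furongian (497–485.4); C = 1.93 Ma → Pleistocene (2.58–0.0117).
The largest age is 485.9 Ma and the smallest is 1.93 Ma; their difference is 483.97 Myr.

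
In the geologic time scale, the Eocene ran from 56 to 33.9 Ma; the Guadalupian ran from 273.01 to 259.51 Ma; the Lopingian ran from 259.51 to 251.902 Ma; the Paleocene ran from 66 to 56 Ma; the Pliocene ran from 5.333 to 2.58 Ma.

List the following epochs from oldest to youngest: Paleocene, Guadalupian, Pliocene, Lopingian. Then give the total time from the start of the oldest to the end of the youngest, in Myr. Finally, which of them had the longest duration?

Guadalupian, Lopingian, Paleocene, Pliocene; total span 270.43 Myr; longest is Guadalupian

From the excerpt: Paleocene 66–56; Guadalupian 273.01–259.51; Pliocene 5.333–2.58; Lopingian 259.51–251.902 (Ma).
Larger Ma is earlier, so the oldest is Guadalupian and the youngest is Pliocene; oldest to youngest: Guadalupian, Lopingian, Paleocene, Pliocene.
Oldest start 273.01 minus youngest end 2.58 gives 270.43 Myr overall.
Individual lengths (start − end): Paleocene 10; Pliocene 2.753; Guadalupian 13.5; Lopingian 7.608. The largest is Guadalupian at 13.5 Myr.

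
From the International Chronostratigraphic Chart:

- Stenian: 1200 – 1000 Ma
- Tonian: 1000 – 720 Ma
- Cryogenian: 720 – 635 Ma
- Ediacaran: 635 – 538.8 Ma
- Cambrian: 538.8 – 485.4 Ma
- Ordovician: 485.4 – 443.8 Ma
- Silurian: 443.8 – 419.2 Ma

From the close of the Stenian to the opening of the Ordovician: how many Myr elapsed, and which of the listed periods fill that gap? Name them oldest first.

514.6 million years; Tonian, Cryogenian, Ediacaran, Cambrian

End of Stenian = 1000 Ma; start of Ordovician = 485.4 Ma.
Gap = 1000 − 485.4 = 514.6 Myr.
Periods wholly inside 1000–485.4 Ma: Tonian (1000–720), Cryogenian (720–635), Ediacaran (635–538.8), Cambrian (538.8–485.4).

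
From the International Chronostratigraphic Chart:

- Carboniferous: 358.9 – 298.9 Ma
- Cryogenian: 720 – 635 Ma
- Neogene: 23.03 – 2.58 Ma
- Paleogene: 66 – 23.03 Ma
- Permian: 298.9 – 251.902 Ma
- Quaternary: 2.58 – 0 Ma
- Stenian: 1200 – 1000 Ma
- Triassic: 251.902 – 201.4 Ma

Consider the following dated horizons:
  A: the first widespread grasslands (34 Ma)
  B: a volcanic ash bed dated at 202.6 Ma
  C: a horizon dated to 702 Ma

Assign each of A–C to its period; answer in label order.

A — Paleogene; B — Triassic; C — Cryogenian

Match each age against the start–end ranges in the excerpt: A = 34 Ma → Paleogene (66–23.03); B = 202.6 Ma → Triassic (251.902–201.4); C = 702 Ma → Cryogenian (720–635).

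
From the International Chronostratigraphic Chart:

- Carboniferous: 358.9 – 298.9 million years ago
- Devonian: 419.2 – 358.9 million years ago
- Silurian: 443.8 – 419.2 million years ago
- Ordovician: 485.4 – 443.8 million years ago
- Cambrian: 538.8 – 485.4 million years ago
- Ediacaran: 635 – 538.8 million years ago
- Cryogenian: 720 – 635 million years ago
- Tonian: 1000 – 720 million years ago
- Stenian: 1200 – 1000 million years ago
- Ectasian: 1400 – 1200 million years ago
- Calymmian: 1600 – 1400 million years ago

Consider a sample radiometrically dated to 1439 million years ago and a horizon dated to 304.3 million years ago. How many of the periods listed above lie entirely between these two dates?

The older date is 1439 Ma and the younger is 304.3 Ma.
Periods with start < 1439 and end > 304.3 Ma: Ectasian (1400–1200), Stenian (1200–1000), Tonian (1000–720), Cryogenian (720–635), Ediacaran (635–538.8), Cambrian (538.8–485.4), Ordovician (485.4–443.8), Silurian (443.8–419.2), Devonian (419.2–358.9).
That is 9 complete periods.

9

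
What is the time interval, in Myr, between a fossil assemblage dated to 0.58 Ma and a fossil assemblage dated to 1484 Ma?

1483.42 million years

1484 − 0.58 = 1483.42 million years.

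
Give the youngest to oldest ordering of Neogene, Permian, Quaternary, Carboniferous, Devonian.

Group by era (each group listed oldest first) — Paleozoic: Devonian, Carboniferous, Permian; Cenozoic: Neogene, Quaternary. The eras run Paleozoic → Mesozoic → Cenozoic. Concatenating the groups in that era order and then reversing gives youngest to oldest.

Quaternary, Neogene, Permian, Carboniferous, Devonian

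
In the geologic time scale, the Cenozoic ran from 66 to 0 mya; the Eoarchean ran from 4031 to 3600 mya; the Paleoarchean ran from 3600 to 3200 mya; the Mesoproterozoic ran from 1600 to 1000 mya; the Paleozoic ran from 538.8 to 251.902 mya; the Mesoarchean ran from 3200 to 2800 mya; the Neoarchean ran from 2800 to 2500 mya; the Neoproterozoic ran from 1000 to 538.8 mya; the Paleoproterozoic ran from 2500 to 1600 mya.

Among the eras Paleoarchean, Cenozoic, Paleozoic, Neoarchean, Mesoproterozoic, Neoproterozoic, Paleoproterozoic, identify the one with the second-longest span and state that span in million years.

Mesoproterozoic, 600 million years

Start − end for each: Paleoarchean 3600 − 3200 = 400; Cenozoic 66 − 0 = 66; Paleozoic 538.8 − 251.902 = 286.898; Neoarchean 2800 − 2500 = 300; Mesoproterozoic 1600 − 1000 = 600; Neoproterozoic 1000 − 538.8 = 461.2; Paleoproterozoic 2500 − 1600 = 900.
Ranking these from longest: Paleoproterozoic > Mesoproterozoic > Neoproterozoic > Paleoarchean > Neoarchean > Paleozoic > Cenozoic.
Position 2 in that ranking is Mesoproterozoic, which lasted 600 Myr.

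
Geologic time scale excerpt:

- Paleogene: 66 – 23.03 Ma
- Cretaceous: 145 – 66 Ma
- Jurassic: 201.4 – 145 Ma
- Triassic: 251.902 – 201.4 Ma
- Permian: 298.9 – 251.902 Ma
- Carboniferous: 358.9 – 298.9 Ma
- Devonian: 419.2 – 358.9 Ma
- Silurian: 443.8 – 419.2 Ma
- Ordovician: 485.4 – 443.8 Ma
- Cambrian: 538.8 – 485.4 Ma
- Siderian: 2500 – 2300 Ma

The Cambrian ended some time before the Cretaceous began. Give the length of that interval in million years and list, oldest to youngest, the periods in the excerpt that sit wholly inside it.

The Cambrian closes at 485.4 Ma and the Cretaceous opens at 145 Ma, so the interval is 485.4 − 145 = 340.4 Myr.
A period fits inside if it starts at or after 485.4 Ma and ends at or before 145 Ma; oldest first that gives Ordovician, Silurian, Devonian, Carboniferous, Permian, Triassic, Jurassic.

340.4 million years; Ordovician, Silurian, Devonian, Carboniferous, Permian, Triassic, Jurassic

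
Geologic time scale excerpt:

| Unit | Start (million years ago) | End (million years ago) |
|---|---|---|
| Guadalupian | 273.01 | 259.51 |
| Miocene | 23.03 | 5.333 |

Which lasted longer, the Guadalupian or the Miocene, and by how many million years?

Guadalupian: 273.01 − 259.51 = 13.5 Myr.
Miocene: 23.03 − 5.333 = 17.697 Myr.
Difference: 17.697 − 13.5 = 4.197 Myr, so the Miocene was longer.

Miocene, by 4.197 million years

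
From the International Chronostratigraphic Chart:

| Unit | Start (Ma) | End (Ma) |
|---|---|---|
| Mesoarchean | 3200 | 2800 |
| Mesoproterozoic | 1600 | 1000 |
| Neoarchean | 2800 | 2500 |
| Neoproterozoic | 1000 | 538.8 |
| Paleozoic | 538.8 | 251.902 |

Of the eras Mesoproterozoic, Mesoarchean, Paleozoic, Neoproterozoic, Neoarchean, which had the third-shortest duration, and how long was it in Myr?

Mesoarchean, 400 million years

Start − end for each: Mesoproterozoic 1600 − 1000 = 600; Mesoarchean 3200 − 2800 = 400; Paleozoic 538.8 − 251.902 = 286.898; Neoproterozoic 1000 − 538.8 = 461.2; Neoarchean 2800 − 2500 = 300.
Ranking these from shortest: Paleozoic < Neoarchean < Mesoarchean < Neoproterozoic < Mesoproterozoic.
Position 3 in that ranking is Mesoarchean, which lasted 400 Myr.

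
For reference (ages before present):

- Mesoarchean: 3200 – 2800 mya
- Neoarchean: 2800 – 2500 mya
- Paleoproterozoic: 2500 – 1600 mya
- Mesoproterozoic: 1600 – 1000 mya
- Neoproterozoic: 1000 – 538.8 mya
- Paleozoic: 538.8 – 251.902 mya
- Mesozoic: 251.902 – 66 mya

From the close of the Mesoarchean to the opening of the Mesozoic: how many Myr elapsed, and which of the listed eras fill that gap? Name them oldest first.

End of Mesoarchean = 2800 Ma; start of Mesozoic = 251.902 Ma.
Gap = 2800 − 251.902 = 2548.098 Myr.
Eras wholly inside 2800–251.902 Ma: Neoarchean (2800–2500), Paleoproterozoic (2500–1600), Mesoproterozoic (1600–1000), Neoproterozoic (1000–538.8), Paleozoic (538.8–251.902).

2548.098 million years; Neoarchean, Paleoproterozoic, Mesoproterozoic, Neoproterozoic, Paleozoic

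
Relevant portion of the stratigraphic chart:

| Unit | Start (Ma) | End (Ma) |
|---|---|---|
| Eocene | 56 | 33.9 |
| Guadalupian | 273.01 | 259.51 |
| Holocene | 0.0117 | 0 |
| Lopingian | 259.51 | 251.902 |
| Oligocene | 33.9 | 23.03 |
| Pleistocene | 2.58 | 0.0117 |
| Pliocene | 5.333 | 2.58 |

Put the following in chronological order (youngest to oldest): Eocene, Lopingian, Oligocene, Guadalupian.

Read off each span (Ma): Eocene 56–33.9; Lopingian 259.51–251.902; Oligocene 33.9–23.03; Guadalupian 273.01–259.51.
Larger Ma is older, so oldest→youngest is Guadalupian, Lopingian, Eocene, Oligocene; reverse it for youngest→oldest.

Oligocene, then Eocene, then Lopingian, then Guadalupian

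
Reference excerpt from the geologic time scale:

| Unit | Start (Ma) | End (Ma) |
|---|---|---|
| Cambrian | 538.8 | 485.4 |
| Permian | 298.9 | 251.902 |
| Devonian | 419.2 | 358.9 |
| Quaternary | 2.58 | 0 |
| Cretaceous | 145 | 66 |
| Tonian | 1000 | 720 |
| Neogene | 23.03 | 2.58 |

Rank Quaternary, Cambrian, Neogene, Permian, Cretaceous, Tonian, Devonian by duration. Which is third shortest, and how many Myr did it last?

Durations: Quaternary 2.58; Cambrian 53.4; Neogene 20.45; Permian 46.998; Cretaceous 79; Tonian 280; Devonian 60.3 Myr.
Sorted shortest-first: Quaternary (2.58), Neogene (20.45), Permian (46.998), Cambrian (53.4), Devonian (60.3), Cretaceous (79), Tonian (280).
The third shortest is Permian at 46.998 Myr.

Permian, 46.998 million years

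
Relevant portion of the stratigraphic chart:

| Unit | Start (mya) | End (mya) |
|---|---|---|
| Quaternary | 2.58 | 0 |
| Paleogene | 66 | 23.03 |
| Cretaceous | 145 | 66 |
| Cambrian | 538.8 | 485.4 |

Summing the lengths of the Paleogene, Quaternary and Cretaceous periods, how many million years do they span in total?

Each duration: Paleogene = 42.97; Quaternary = 2.58; Cretaceous = 79.
Sum: 42.97 + 2.58 + 79 = 124.55 Myr.

124.55 million years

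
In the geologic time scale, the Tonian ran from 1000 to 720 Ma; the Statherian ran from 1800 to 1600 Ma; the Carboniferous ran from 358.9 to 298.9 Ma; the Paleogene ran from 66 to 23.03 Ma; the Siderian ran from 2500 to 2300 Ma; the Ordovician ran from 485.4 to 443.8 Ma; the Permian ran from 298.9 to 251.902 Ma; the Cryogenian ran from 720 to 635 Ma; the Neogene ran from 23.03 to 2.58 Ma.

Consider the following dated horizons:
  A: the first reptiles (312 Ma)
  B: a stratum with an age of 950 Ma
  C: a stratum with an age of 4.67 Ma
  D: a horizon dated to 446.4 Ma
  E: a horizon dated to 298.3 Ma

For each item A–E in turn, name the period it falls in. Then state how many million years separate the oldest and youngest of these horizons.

Match each age against the start–end ranges in the excerpt: A = 312 Ma → Carboniferous (358.9–298.9); B = 950 Ma → Tonian (1000–720); C = 4.67 Ma → Neogene (23.03–2.58); D = 446.4 Ma → Ordovician (485.4–443.8); E = 298.3 Ma → Permian (298.9–251.902).
The largest age is 950 Ma and the smallest is 4.67 Ma; their difference is 945.33 Myr.

A — Carboniferous; B — Tonian; C — Neogene; D — Ordovician; E — Permian; span 945.33 million years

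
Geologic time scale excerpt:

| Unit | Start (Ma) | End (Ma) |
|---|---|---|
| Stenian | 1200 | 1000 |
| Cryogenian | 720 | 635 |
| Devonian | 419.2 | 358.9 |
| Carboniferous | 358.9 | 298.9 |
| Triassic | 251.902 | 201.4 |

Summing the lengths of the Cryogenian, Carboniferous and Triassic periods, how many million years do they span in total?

195.502 million years

Each duration: Cryogenian = 85; Carboniferous = 60; Triassic = 50.502.
Sum: 85 + 60 + 50.502 = 195.502 Myr.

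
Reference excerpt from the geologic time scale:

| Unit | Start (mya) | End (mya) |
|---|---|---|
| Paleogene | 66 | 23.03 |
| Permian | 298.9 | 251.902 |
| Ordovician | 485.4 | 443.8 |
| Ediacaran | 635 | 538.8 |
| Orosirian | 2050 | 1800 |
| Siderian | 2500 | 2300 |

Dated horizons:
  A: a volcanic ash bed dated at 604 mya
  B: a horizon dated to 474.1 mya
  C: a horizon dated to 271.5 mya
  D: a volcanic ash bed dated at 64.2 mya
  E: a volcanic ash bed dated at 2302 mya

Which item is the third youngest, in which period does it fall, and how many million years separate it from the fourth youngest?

B, in the Ordovician; 129.9 million years to A

Sorted youngest-first by Ma: D (64.2), C (271.5), B (474.1), A (604), E (2302).
The third youngest is B at 474.1 Ma, which lies in 485.4–443.8 Ma: the Ordovician.
The fourth youngest is A at 604 Ma; separation = |474.1 − 604| = 129.9 Myr.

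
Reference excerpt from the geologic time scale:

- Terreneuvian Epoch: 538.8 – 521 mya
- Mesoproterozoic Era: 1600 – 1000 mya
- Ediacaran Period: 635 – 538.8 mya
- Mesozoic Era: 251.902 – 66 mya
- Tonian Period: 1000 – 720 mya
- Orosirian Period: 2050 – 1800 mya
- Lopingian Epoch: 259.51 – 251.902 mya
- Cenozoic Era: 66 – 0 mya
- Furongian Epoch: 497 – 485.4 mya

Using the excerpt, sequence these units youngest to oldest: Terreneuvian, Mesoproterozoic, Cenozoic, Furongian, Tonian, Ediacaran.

Cenozoic, Furongian, Terreneuvian, Ediacaran, Tonian, Mesoproterozoic

The oldest of these is Mesoproterozoic (starts 1600 Ma) and the youngest is Cenozoic (ends 0 Ma).
In between, by decreasing start age: Tonian (1000), Ediacaran (635), Terreneuvian (538.8), Furongian (497).
Listing youngest first means reversing that sequence.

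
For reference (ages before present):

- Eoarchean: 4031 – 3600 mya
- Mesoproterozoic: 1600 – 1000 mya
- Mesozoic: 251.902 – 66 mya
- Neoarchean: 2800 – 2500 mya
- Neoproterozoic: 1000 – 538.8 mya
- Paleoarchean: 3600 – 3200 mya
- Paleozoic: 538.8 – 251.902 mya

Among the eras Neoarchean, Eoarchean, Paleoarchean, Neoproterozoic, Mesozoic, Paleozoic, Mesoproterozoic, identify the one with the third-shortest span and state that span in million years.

Start − end for each: Neoarchean 2800 − 2500 = 300; Eoarchean 4031 − 3600 = 431; Paleoarchean 3600 − 3200 = 400; Neoproterozoic 1000 − 538.8 = 461.2; Mesozoic 251.902 − 66 = 185.902; Paleozoic 538.8 − 251.902 = 286.898; Mesoproterozoic 1600 − 1000 = 600.
Ranking these from shortest: Mesozoic < Paleozoic < Neoarchean < Paleoarchean < Eoarchean < Neoproterozoic < Mesoproterozoic.
Position 3 in that ranking is Neoarchean, which lasted 300 Myr.

Neoarchean, 300 million years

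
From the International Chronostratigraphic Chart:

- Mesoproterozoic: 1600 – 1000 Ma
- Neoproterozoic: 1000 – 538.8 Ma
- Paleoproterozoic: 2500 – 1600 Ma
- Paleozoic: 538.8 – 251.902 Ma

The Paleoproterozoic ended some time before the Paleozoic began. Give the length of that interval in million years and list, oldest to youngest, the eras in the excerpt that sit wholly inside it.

End of Paleoproterozoic = 1600 Ma; start of Paleozoic = 538.8 Ma.
Gap = 1600 − 538.8 = 1061.2 Myr.
Eras wholly inside 1600–538.8 Ma: Mesoproterozoic (1600–1000), Neoproterozoic (1000–538.8).

1061.2 million years; Mesoproterozoic, Neoproterozoic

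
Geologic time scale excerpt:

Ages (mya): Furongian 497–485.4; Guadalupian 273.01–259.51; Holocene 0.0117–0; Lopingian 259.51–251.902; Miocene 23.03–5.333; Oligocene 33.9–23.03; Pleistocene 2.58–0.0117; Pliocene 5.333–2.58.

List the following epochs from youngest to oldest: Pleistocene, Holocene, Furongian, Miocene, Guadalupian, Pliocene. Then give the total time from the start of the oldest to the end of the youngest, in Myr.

Holocene, Pleistocene, Pliocene, Miocene, Guadalupian, Furongian; total span 497 Myr

Start ages (Ma): Furongian 497, Guadalupian 273.01, Miocene 23.03, Pliocene 5.333, Pleistocene 2.58, Holocene 0.0117.
Ordered youngest to oldest: Holocene, Pleistocene, Pliocene, Miocene, Guadalupian, Furongian.
Span = 497 − 0 = 497 Myr.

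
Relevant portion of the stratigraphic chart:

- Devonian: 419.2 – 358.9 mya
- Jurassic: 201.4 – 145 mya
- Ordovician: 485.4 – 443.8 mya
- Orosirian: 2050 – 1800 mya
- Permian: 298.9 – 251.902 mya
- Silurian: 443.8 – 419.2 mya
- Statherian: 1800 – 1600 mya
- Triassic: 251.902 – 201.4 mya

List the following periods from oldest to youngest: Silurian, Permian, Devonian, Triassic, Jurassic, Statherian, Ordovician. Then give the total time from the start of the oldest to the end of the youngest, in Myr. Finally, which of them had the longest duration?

Statherian, Ordovician, Silurian, Devonian, Permian, Triassic, Jurassic; total span 1655 Myr; longest is Statherian

Start ages (Ma): Statherian 1800, Ordovician 485.4, Silurian 443.8, Devonian 419.2, Permian 298.9, Triassic 251.902, Jurassic 201.4.
Ordered oldest to youngest: Statherian, Ordovician, Silurian, Devonian, Permian, Triassic, Jurassic.
Span = 1800 − 145 = 1655 Myr.
Durations: Ordovician 41.6, Devonian 60.3, Permian 46.998, Jurassic 56.4, Triassic 50.502, Statherian 200, Silurian 24.6 → longest is Statherian (200 Myr).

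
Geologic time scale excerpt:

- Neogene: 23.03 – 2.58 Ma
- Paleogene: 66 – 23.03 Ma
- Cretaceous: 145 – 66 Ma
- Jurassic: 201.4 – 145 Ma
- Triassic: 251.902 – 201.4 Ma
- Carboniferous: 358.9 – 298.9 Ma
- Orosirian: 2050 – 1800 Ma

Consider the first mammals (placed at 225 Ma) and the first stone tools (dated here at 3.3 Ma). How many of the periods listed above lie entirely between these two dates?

3

The older date is 225 Ma and the younger is 3.3 Ma.
Periods with start < 225 and end > 3.3 Ma: Jurassic (201.4–145), Cretaceous (145–66), Paleogene (66–23.03).
That is 3 complete periods.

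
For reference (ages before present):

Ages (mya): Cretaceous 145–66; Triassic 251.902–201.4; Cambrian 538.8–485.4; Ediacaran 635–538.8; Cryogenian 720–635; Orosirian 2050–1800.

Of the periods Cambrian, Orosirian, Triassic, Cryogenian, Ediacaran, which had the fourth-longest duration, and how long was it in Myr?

Cambrian, 53.4 million years

Start − end for each: Cambrian 538.8 − 485.4 = 53.4; Orosirian 2050 − 1800 = 250; Triassic 251.902 − 201.4 = 50.502; Cryogenian 720 − 635 = 85; Ediacaran 635 − 538.8 = 96.2.
Ranking these from longest: Orosirian > Ediacaran > Cryogenian > Cambrian > Triassic.
Position 4 in that ranking is Cambrian, which lasted 53.4 Myr.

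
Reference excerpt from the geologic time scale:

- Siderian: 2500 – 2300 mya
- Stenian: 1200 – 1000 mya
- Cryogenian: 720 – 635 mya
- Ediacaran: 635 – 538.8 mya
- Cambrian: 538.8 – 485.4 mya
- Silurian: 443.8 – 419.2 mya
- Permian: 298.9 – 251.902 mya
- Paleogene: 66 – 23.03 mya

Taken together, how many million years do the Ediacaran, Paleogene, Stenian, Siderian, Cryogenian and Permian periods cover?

671.168 million years

Each duration: Ediacaran = 96.2; Paleogene = 42.97; Stenian = 200; Siderian = 200; Cryogenian = 85; Permian = 46.998.
Sum: 96.2 + 42.97 + 200 + 200 + 85 + 46.998 = 671.168 Myr.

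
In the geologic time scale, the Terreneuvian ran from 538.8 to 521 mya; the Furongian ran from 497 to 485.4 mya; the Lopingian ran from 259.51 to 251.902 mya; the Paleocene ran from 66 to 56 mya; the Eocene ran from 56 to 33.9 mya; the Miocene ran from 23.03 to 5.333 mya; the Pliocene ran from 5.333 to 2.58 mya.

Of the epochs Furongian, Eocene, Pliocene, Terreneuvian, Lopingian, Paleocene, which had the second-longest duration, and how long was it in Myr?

Terreneuvian, 17.8 million years

Start − end for each: Furongian 497 − 485.4 = 11.6; Eocene 56 − 33.9 = 22.1; Pliocene 5.333 − 2.58 = 2.753; Terreneuvian 538.8 − 521 = 17.8; Lopingian 259.51 − 251.902 = 7.608; Paleocene 66 − 56 = 10.
Ranking these from longest: Eocene > Terreneuvian > Furongian > Paleocene > Lopingian > Pliocene.
Position 2 in that ranking is Terreneuvian, which lasted 17.8 Myr.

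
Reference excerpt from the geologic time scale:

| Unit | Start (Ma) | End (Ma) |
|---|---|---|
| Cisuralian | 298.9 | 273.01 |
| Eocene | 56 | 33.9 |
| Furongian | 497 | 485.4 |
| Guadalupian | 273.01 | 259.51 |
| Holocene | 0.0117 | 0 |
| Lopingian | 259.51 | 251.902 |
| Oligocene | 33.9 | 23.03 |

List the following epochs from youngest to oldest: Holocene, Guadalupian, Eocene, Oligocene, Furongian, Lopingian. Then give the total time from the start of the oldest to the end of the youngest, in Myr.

Holocene, Oligocene, Eocene, Lopingian, Guadalupian, Furongian; total span 497 Myr

Start ages (Ma): Furongian 497, Guadalupian 273.01, Lopingian 259.51, Eocene 56, Oligocene 33.9, Holocene 0.0117.
Ordered youngest to oldest: Holocene, Oligocene, Eocene, Lopingian, Guadalupian, Furongian.
Span = 497 − 0 = 497 Myr.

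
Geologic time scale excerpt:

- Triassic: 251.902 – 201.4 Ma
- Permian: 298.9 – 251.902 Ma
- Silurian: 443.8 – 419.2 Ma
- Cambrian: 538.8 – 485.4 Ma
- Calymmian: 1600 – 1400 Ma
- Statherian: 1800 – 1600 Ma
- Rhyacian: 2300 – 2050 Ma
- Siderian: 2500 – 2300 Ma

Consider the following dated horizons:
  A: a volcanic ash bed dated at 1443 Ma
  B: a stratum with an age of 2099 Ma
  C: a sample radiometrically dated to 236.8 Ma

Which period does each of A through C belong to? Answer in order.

A: 1443 Ma lies in 1600–1400 Ma, so Calymmian.
B: 2099 Ma lies in 2300–2050 Ma, so Rhyacian.
C: 236.8 Ma lies in 251.902–201.4 Ma, so Triassic.

A — Calymmian; B — Rhyacian; C — Triassic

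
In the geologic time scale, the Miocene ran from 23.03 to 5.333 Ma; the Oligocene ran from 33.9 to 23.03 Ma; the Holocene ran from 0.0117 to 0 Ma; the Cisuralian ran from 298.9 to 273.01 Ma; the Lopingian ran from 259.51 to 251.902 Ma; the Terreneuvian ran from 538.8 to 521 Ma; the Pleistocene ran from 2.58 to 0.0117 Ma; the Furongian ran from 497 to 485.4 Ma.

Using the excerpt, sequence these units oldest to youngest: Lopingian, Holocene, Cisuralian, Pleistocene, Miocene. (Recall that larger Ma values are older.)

Sorting by start age (descending Ma, since larger Ma = older): Cisuralian start 298.9, Lopingian start 259.51, Miocene start 23.03, Pleistocene start 2.58, Holocene start 0.0117.

Cisuralian, Lopingian, Miocene, Pleistocene, Holocene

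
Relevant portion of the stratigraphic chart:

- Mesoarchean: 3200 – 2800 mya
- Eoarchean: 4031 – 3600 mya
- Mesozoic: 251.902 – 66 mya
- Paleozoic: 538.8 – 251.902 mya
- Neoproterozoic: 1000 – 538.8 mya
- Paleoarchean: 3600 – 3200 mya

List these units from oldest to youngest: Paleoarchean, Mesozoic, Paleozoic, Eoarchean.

Eoarchean, Paleoarchean, Paleozoic, Mesozoic

The oldest of these is Eoarchean (starts 4031 Ma) and the youngest is Mesozoic (ends 66 Ma).
In between, by decreasing start age: Paleoarchean (3600), Paleozoic (538.8).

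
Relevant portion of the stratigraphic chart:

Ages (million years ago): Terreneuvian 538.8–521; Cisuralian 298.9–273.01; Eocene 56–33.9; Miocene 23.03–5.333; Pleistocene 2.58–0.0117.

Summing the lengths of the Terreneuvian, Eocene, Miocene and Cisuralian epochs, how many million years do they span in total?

83.487 million years

Duration is start − end for each: (538.8 − 521) + (56 − 33.9) + (23.03 − 5.333) + (298.9 − 273.01).
That is 17.8 + 22.1 + 17.697 + 25.89, which totals 83.487 million years.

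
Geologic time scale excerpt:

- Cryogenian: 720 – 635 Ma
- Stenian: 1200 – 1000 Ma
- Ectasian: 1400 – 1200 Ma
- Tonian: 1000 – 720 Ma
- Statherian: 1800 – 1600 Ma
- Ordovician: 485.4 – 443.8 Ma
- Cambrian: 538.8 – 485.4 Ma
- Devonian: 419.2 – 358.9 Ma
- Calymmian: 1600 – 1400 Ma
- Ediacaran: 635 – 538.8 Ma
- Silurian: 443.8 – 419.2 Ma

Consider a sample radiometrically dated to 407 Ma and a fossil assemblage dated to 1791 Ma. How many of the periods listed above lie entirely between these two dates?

9

The older date is 1791 Ma and the younger is 407 Ma.
Periods with start < 1791 and end > 407 Ma: Calymmian (1600–1400), Ectasian (1400–1200), Stenian (1200–1000), Tonian (1000–720), Cryogenian (720–635), Ediacaran (635–538.8), Cambrian (538.8–485.4), Ordovician (485.4–443.8), Silurian (443.8–419.2).
That is 9 complete periods.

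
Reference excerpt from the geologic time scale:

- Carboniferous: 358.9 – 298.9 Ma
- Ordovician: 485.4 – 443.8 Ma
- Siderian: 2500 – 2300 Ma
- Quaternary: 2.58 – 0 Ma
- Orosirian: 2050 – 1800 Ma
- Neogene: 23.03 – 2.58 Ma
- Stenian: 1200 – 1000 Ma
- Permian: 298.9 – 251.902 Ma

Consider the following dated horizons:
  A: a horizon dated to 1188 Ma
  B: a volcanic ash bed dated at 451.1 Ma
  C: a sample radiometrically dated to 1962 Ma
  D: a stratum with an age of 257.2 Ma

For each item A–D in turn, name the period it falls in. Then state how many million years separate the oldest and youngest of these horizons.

A: 1188 Ma lies in 1200–1000 Ma, so Stenian.
B: 451.1 Ma lies in 485.4–443.8 Ma, so Ordovician.
C: 1962 Ma lies in 2050–1800 Ma, so Orosirian.
D: 257.2 Ma lies in 298.9–251.902 Ma, so Permian.
Oldest = 1962 Ma, youngest = 257.2 Ma → span 1704.8 Myr.

A — Stenian; B — Ordovician; C — Orosirian; D — Permian; span 1704.8 million years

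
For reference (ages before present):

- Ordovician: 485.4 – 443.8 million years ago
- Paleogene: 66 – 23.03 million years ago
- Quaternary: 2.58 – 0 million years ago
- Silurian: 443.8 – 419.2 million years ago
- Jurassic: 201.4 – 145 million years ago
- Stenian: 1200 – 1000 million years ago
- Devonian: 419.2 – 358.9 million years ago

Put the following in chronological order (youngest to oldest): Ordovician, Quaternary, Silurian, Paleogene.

The oldest of these is Ordovician (starts 485.4 Ma) and the youngest is Quaternary (ends 0 Ma).
In between, by decreasing start age: Silurian (443.8), Paleogene (66).
Listing youngest first means reversing that sequence.

Quaternary, Paleogene, Silurian, Ordovician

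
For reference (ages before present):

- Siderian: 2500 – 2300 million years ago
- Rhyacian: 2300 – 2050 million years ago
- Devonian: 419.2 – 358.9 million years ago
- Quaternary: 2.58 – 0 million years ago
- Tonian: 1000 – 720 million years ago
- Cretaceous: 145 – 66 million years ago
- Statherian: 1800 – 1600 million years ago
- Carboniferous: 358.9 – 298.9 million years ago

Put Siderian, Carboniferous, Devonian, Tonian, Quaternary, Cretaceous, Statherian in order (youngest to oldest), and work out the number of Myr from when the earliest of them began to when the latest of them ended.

From the excerpt: Siderian 2500–2300; Carboniferous 358.9–298.9; Devonian 419.2–358.9; Tonian 1000–720; Quaternary 2.58–0; Cretaceous 145–66; Statherian 1800–1600 (Ma).
Larger Ma is earlier, so the oldest is Siderian and the youngest is Quaternary; youngest to oldest: Quaternary, Cretaceous, Carboniferous, Devonian, Tonian, Statherian, Siderian.
Oldest start 2500 minus youngest end 0 gives 2500 Myr overall.

Quaternary → Cretaceous → Carboniferous → Devonian → Tonian → Statherian → Siderian; total span 2500 Myr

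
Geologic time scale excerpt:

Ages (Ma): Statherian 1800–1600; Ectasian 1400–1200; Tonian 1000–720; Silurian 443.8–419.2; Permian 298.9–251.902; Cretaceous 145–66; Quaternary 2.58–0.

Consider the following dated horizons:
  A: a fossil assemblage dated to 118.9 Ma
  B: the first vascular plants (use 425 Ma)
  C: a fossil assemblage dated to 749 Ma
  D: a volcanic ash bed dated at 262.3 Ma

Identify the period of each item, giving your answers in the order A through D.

Match each age against the start–end ranges in the excerpt: A = 118.9 Ma → Cretaceous (145–66); B = 425 Ma → Silurian (443.8–419.2); C = 749 Ma → Tonian (1000–720); D = 262.3 Ma → Permian (298.9–251.902).

A — Cretaceous; B — Silurian; C — Tonian; D — Permian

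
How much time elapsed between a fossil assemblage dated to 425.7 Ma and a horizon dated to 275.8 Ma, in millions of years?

425.7 − 275.8 = 149.9 million years.

149.9 million years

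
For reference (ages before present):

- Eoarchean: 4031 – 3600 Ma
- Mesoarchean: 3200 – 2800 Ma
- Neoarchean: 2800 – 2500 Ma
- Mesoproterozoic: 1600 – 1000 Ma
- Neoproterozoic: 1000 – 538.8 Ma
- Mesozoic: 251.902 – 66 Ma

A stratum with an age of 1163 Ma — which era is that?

Mesoproterozoic

1163 Ma lies between 1600 and 1000 Ma, so it falls in the Mesoproterozoic.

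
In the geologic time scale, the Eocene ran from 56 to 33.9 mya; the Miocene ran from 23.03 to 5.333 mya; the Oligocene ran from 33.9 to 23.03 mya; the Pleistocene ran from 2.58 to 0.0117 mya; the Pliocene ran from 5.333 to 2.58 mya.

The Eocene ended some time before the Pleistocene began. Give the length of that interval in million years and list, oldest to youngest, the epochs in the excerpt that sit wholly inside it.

31.32 million years; Oligocene, Miocene, Pliocene

The Eocene closes at 33.9 Ma and the Pleistocene opens at 2.58 Ma, so the interval is 33.9 − 2.58 = 31.32 Myr.
An epoch fits inside if it starts at or after 33.9 Ma and ends at or before 2.58 Ma; oldest first that gives Oligocene, Miocene, Pliocene.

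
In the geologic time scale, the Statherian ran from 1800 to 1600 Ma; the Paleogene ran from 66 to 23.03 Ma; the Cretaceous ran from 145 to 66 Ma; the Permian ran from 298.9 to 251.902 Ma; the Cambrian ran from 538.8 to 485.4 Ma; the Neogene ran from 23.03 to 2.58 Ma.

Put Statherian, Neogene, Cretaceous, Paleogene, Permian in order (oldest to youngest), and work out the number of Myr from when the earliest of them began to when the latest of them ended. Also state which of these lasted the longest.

Start ages (Ma): Statherian 1800, Permian 298.9, Cretaceous 145, Paleogene 66, Neogene 23.03.
Ordered oldest to youngest: Statherian, Permian, Cretaceous, Paleogene, Neogene.
Span = 1800 − 2.58 = 1797.42 Myr.
Durations: Cretaceous 79, Paleogene 42.97, Neogene 20.45, Statherian 200, Permian 46.998 → longest is Statherian (200 Myr).

Statherian, Permian, Cretaceous, Paleogene, Neogene; total span 1797.42 Myr; longest is Statherian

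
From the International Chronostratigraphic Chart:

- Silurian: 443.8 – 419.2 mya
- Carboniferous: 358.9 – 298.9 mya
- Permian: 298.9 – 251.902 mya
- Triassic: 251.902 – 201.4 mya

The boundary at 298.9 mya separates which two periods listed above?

Carboniferous and Permian

The Carboniferous ends at 298.9 mya and the Permian begins at 298.9 mya, so they share that boundary.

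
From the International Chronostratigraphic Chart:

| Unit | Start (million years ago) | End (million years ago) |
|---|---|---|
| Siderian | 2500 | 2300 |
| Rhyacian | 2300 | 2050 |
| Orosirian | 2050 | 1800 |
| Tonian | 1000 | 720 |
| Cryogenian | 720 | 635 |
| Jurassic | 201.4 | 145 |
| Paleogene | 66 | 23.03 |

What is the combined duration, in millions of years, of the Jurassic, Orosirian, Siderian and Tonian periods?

786.4 million years

Each duration: Jurassic = 56.4; Orosirian = 250; Siderian = 200; Tonian = 280.
Sum: 56.4 + 250 + 200 + 280 = 786.4 Myr.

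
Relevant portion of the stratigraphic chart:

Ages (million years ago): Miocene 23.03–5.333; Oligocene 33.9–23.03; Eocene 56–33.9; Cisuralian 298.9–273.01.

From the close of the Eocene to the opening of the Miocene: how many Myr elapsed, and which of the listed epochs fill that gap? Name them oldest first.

The Eocene closes at 33.9 Ma and the Miocene opens at 23.03 Ma, so the interval is 33.9 − 23.03 = 10.87 Myr.
An epoch fits inside if it starts at or after 33.9 Ma and ends at or before 23.03 Ma; oldest first that gives Oligocene.

10.87 million years; Oligocene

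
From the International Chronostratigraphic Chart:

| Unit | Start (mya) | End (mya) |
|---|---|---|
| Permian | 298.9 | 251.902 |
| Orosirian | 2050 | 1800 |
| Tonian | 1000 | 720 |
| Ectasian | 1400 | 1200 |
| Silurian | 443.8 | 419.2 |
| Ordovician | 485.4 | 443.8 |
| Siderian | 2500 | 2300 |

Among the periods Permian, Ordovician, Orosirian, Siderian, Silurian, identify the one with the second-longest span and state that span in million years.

Start − end for each: Permian 298.9 − 251.902 = 46.998; Ordovician 485.4 − 443.8 = 41.6; Orosirian 2050 − 1800 = 250; Siderian 2500 − 2300 = 200; Silurian 443.8 − 419.2 = 24.6.
Ranking these from longest: Orosirian > Siderian > Permian > Ordovician > Silurian.
Position 2 in that ranking is Siderian, which lasted 200 Myr.

Siderian, 200 million years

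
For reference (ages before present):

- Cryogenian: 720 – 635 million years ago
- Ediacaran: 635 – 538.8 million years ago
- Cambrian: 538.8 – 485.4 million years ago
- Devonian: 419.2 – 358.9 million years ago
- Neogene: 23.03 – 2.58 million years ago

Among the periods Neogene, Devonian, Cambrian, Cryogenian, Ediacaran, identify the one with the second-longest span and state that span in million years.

Start − end for each: Neogene 23.03 − 2.58 = 20.45; Devonian 419.2 − 358.9 = 60.3; Cambrian 538.8 − 485.4 = 53.4; Cryogenian 720 − 635 = 85; Ediacaran 635 − 538.8 = 96.2.
Ranking these from longest: Ediacaran > Cryogenian > Devonian > Cambrian > Neogene.
Position 2 in that ranking is Cryogenian, which lasted 85 Myr.

Cryogenian, 85 million years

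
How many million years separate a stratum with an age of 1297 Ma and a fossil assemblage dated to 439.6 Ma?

1297 − 439.6 = 857.4 million years.

857.4 million years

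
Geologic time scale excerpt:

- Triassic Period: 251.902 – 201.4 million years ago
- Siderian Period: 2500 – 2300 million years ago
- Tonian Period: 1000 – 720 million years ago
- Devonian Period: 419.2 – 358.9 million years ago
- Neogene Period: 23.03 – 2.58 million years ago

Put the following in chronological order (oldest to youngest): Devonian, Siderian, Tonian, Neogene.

Siderian, Tonian, Devonian, Neogene

Read off each span (Ma): Devonian 419.2–358.9; Siderian 2500–2300; Tonian 1000–720; Neogene 23.03–2.58.
Larger Ma is older, so oldest→youngest is Siderian, Tonian, Devonian, Neogene.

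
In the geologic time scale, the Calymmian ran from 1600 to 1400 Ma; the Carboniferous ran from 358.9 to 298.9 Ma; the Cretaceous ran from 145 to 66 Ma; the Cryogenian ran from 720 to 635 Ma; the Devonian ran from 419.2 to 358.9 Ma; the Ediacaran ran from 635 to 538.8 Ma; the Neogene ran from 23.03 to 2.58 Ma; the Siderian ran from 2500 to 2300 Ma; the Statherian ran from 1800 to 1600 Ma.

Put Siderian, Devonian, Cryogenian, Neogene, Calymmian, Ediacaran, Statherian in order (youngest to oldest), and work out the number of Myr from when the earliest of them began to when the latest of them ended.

Start ages (Ma): Siderian 2500, Statherian 1800, Calymmian 1600, Cryogenian 720, Ediacaran 635, Devonian 419.2, Neogene 23.03.
Ordered youngest to oldest: Neogene, Devonian, Ediacaran, Cryogenian, Calymmian, Statherian, Siderian.
Span = 2500 − 2.58 = 2497.42 Myr.

Neogene → Devonian → Ediacaran → Cryogenian → Calymmian → Statherian → Siderian; total span 2497.42 Myr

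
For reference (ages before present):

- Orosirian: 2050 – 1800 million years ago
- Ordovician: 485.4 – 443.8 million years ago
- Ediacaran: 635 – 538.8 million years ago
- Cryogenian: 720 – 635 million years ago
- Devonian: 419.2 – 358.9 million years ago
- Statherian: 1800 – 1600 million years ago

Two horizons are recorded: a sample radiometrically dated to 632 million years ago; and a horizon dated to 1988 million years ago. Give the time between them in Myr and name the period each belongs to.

Elapsed time: 1988 − 632 = 1356 Myr.
632 Ma lies within 635–538.8 Ma: Ediacaran.
1988 Ma lies within 2050–1800 Ma: Orosirian.

1356 million years apart; the first in the Ediacaran, the second in the Orosirian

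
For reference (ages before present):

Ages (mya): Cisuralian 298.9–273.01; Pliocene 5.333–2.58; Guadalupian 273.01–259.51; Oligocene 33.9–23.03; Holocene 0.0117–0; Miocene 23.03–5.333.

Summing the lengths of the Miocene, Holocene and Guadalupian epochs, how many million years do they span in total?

31.2087 million years

Duration is start − end for each: (23.03 − 5.333) + (0.0117 − 0) + (273.01 − 259.51).
That is 17.697 + 0.0117 + 13.5, which totals 31.2087 million years.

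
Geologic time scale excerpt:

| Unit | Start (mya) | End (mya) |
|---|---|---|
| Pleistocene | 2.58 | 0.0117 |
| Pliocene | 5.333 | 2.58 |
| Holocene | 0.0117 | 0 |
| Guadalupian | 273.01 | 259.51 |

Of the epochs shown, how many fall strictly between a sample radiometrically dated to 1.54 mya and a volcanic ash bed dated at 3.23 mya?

The older date is 3.23 Ma and the younger is 1.54 Ma.
No epoch both begins after 3.23 Ma and ends before 1.54 Ma, so the count is 0.

0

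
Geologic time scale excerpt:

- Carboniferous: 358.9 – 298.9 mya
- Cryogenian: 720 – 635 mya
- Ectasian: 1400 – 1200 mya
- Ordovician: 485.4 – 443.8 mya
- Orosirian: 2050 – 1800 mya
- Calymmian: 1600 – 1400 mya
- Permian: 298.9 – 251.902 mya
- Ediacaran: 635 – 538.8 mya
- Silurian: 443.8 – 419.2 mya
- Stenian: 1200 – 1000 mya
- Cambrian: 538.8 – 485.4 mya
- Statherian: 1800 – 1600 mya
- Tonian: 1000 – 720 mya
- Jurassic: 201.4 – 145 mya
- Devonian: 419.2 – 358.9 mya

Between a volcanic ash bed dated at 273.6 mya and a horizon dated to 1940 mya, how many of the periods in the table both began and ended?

The older date is 1940 Ma and the younger is 273.6 Ma.
Periods with start < 1940 and end > 273.6 Ma: Statherian (1800–1600), Calymmian (1600–1400), Ectasian (1400–1200), Stenian (1200–1000), Tonian (1000–720), Cryogenian (720–635), Ediacaran (635–538.8), Cambrian (538.8–485.4), Ordovician (485.4–443.8), Silurian (443.8–419.2), Devonian (419.2–358.9), Carboniferous (358.9–298.9).
That is 12 complete periods.

12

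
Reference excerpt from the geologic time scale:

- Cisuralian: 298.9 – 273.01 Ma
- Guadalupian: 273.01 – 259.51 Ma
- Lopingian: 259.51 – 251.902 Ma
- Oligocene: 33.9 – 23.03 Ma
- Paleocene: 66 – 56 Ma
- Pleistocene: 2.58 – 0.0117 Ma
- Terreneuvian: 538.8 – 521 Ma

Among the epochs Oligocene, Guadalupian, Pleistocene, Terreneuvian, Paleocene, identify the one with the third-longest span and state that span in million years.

Oligocene, 10.87 million years

Start − end for each: Oligocene 33.9 − 23.03 = 10.87; Guadalupian 273.01 − 259.51 = 13.5; Pleistocene 2.58 − 0.0117 = 2.5683; Terreneuvian 538.8 − 521 = 17.8; Paleocene 66 − 56 = 10.
Ranking these from longest: Terreneuvian > Guadalupian > Oligocene > Paleocene > Pleistocene.
Position 3 in that ranking is Oligocene, which lasted 10.87 Myr.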